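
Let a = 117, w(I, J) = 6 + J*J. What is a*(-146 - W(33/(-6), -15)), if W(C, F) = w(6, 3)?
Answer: -18837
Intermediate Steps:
w(I, J) = 6 + J²
W(C, F) = 15 (W(C, F) = 6 + 3² = 6 + 9 = 15)
a*(-146 - W(33/(-6), -15)) = 117*(-146 - 1*15) = 117*(-146 - 15) = 117*(-161) = -18837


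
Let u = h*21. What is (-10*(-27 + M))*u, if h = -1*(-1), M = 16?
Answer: 2310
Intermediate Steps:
h = 1
u = 21 (u = 1*21 = 21)
(-10*(-27 + M))*u = -10*(-27 + 16)*21 = -10*(-11)*21 = 110*21 = 2310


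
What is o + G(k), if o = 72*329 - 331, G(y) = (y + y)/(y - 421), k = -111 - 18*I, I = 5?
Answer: 7264228/311 ≈ 23358.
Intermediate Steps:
k = -201 (k = -111 - 18*5 = -111 - 1*90 = -111 - 90 = -201)
G(y) = 2*y/(-421 + y) (G(y) = (2*y)/(-421 + y) = 2*y/(-421 + y))
o = 23357 (o = 23688 - 331 = 23357)
o + G(k) = 23357 + 2*(-201)/(-421 - 201) = 23357 + 2*(-201)/(-622) = 23357 + 2*(-201)*(-1/622) = 23357 + 201/311 = 7264228/311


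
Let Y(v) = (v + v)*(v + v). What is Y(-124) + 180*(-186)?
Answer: 28024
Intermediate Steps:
Y(v) = 4*v**2 (Y(v) = (2*v)*(2*v) = 4*v**2)
Y(-124) + 180*(-186) = 4*(-124)**2 + 180*(-186) = 4*15376 - 33480 = 61504 - 33480 = 28024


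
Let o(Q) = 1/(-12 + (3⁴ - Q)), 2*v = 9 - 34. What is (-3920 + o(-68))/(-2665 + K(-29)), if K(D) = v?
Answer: 119342/81515 ≈ 1.4641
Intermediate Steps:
v = -25/2 (v = (9 - 34)/2 = (½)*(-25) = -25/2 ≈ -12.500)
K(D) = -25/2
o(Q) = 1/(69 - Q) (o(Q) = 1/(-12 + (81 - Q)) = 1/(69 - Q))
(-3920 + o(-68))/(-2665 + K(-29)) = (-3920 - 1/(-69 - 68))/(-2665 - 25/2) = (-3920 - 1/(-137))/(-5355/2) = (-3920 - 1*(-1/137))*(-2/5355) = (-3920 + 1/137)*(-2/5355) = -537039/137*(-2/5355) = 119342/81515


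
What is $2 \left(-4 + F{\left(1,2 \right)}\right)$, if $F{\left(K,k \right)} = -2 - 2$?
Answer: $-16$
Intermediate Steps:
$F{\left(K,k \right)} = -4$ ($F{\left(K,k \right)} = -2 - 2 = -4$)
$2 \left(-4 + F{\left(1,2 \right)}\right) = 2 \left(-4 - 4\right) = 2 \left(-8\right) = -16$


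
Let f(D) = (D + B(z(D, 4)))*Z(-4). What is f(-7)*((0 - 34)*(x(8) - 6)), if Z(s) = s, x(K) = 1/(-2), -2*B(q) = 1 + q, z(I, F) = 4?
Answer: 8398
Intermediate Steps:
B(q) = -1/2 - q/2 (B(q) = -(1 + q)/2 = -1/2 - q/2)
x(K) = -1/2
f(D) = 10 - 4*D (f(D) = (D + (-1/2 - 1/2*4))*(-4) = (D + (-1/2 - 2))*(-4) = (D - 5/2)*(-4) = (-5/2 + D)*(-4) = 10 - 4*D)
f(-7)*((0 - 34)*(x(8) - 6)) = (10 - 4*(-7))*((0 - 34)*(-1/2 - 6)) = (10 + 28)*(-34*(-13/2)) = 38*221 = 8398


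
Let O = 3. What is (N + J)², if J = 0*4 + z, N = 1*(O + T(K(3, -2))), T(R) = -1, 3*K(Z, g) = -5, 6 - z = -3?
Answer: 121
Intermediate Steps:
z = 9 (z = 6 - 1*(-3) = 6 + 3 = 9)
K(Z, g) = -5/3 (K(Z, g) = (⅓)*(-5) = -5/3)
N = 2 (N = 1*(3 - 1) = 1*2 = 2)
J = 9 (J = 0*4 + 9 = 0 + 9 = 9)
(N + J)² = (2 + 9)² = 11² = 121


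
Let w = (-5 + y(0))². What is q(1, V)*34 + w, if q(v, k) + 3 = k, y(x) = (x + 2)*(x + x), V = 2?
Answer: -9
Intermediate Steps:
y(x) = 2*x*(2 + x) (y(x) = (2 + x)*(2*x) = 2*x*(2 + x))
q(v, k) = -3 + k
w = 25 (w = (-5 + 2*0*(2 + 0))² = (-5 + 2*0*2)² = (-5 + 0)² = (-5)² = 25)
q(1, V)*34 + w = (-3 + 2)*34 + 25 = -1*34 + 25 = -34 + 25 = -9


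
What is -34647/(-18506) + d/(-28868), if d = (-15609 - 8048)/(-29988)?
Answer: 14996623904203/8010262732752 ≈ 1.8722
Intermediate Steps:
d = 23657/29988 (d = -23657*(-1/29988) = 23657/29988 ≈ 0.78888)
-34647/(-18506) + d/(-28868) = -34647/(-18506) + (23657/29988)/(-28868) = -34647*(-1/18506) + (23657/29988)*(-1/28868) = 34647/18506 - 23657/865693584 = 14996623904203/8010262732752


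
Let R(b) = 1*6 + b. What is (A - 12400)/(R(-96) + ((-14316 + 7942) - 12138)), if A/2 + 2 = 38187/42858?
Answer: 415911/623822 ≈ 0.66671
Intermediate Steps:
R(b) = 6 + b
A = -5281/2381 (A = -4 + 2*(38187/42858) = -4 + 2*(38187*(1/42858)) = -4 + 2*(4243/4762) = -4 + 4243/2381 = -5281/2381 ≈ -2.2180)
(A - 12400)/(R(-96) + ((-14316 + 7942) - 12138)) = (-5281/2381 - 12400)/((6 - 96) + ((-14316 + 7942) - 12138)) = -29529681/(2381*(-90 + (-6374 - 12138))) = -29529681/(2381*(-90 - 18512)) = -29529681/2381/(-18602) = -29529681/2381*(-1/18602) = 415911/623822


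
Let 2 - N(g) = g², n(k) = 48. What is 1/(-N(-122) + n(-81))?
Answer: 1/14930 ≈ 6.6979e-5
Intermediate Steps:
N(g) = 2 - g²
1/(-N(-122) + n(-81)) = 1/(-(2 - 1*(-122)²) + 48) = 1/(-(2 - 1*14884) + 48) = 1/(-(2 - 14884) + 48) = 1/(-1*(-14882) + 48) = 1/(14882 + 48) = 1/14930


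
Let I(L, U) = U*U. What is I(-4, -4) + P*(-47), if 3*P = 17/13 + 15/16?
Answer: -11965/624 ≈ -19.175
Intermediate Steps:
I(L, U) = U**2
P = 467/624 (P = (17/13 + 15/16)/3 = (1/3)*(467/208) = 467/624 ≈ 0.74840)
I(-4, -4) + P*(-47) = (-4)**2 + (467/624)*(-47) = 16 - 21949/624 = -11965/624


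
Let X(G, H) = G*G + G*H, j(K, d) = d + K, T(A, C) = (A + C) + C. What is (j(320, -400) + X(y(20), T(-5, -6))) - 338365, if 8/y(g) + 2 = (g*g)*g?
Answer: -5412413050361/15992001 ≈ -3.3845e+5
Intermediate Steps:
y(g) = 8/(-2 + g³) (y(g) = 8/(-2 + (g*g)*g) = 8/(-2 + g²*g) = 8/(-2 + g³))
T(A, C) = A + 2*C
j(K, d) = K + d
X(G, H) = G² + G*H
(j(320, -400) + X(y(20), T(-5, -6))) - 338365 = ((320 - 400) + (8/(-2 + 20³))*(8/(-2 + 20³) + (-5 + 2*(-6)))) - 338365 = (-80 + (8/(-2 + 8000))*(8/(-2 + 8000) + (-5 - 12))) - 338365 = (-80 + (8/7998)*(8/7998 - 17)) - 338365 = (-80 + (8*(1/7998))*(8*(1/7998) - 17)) - 338365 = (-80 + 4*(4/3999 - 17)/3999) - 338365 = (-80 + (4/3999)*(-67979/3999)) - 338365 = (-80 - 271916/15992001) - 338365 = -1279631996/15992001 - 338365 = -5412413050361/15992001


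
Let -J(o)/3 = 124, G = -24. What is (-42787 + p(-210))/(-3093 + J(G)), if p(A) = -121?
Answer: 42908/3465 ≈ 12.383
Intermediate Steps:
J(o) = -372 (J(o) = -3*124 = -372)
(-42787 + p(-210))/(-3093 + J(G)) = (-42787 - 121)/(-3093 - 372) = -42908/(-3465) = -42908*(-1/3465) = 42908/3465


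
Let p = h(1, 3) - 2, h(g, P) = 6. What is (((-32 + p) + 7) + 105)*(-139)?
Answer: -11676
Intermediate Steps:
p = 4 (p = 6 - 2 = 4)
(((-32 + p) + 7) + 105)*(-139) = (((-32 + 4) + 7) + 105)*(-139) = ((-28 + 7) + 105)*(-139) = (-21 + 105)*(-139) = 84*(-139) = -11676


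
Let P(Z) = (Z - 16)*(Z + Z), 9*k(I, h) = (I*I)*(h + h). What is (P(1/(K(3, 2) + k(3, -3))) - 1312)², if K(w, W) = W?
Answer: 108805761/64 ≈ 1.7001e+6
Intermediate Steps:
k(I, h) = 2*h*I²/9 (k(I, h) = ((I*I)*(h + h))/9 = (I²*(2*h))/9 = (2*h*I²)/9 = 2*h*I²/9)
P(Z) = 2*Z*(-16 + Z) (P(Z) = (-16 + Z)*(2*Z) = 2*Z*(-16 + Z))
(P(1/(K(3, 2) + k(3, -3))) - 1312)² = (2*(-16 + 1/(2 + (2/9)*(-3)*3²))/(2 + (2/9)*(-3)*3²) - 1312)² = (2*(-16 + 1/(2 + (2/9)*(-3)*9))/(2 + (2/9)*(-3)*9) - 1312)² = (2*(-16 + 1/(2 - 6))/(2 - 6) - 1312)² = (2*(-16 + 1/(-4))/(-4) - 1312)² = (2*(-¼)*(-16 - ¼) - 1312)² = (2*(-¼)*(-65/4) - 1312)² = (65/8 - 1312)² = (-10431/8)² = 108805761/64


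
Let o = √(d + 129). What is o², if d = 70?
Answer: 199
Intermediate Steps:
o = √199 (o = √(70 + 129) = √199 ≈ 14.107)
o² = (√199)² = 199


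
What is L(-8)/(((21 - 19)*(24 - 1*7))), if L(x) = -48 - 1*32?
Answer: -40/17 ≈ -2.3529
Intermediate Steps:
L(x) = -80 (L(x) = -48 - 32 = -80)
L(-8)/(((21 - 19)*(24 - 1*7))) = -80*1/((21 - 19)*(24 - 1*7)) = -80*1/(2*(24 - 7)) = -80/(2*17) = -80/34 = -80*1/34 = -40/17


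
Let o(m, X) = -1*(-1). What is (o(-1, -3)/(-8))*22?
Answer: -11/4 ≈ -2.7500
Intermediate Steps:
o(m, X) = 1
(o(-1, -3)/(-8))*22 = (1/(-8))*22 = -1/8*1*22 = -1/8*22 = -11/4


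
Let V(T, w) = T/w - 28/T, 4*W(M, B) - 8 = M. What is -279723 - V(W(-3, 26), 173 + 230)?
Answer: -2254386861/8060 ≈ -2.7970e+5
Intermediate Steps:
W(M, B) = 2 + M/4
V(T, w) = -28/T + T/w
-279723 - V(W(-3, 26), 173 + 230) = -279723 - (-28/(2 + (¼)*(-3)) + (2 + (¼)*(-3))/(173 + 230)) = -279723 - (-28/(2 - ¾) + (2 - ¾)/403) = -279723 - (-28/5/4 + (5/4)*(1/403)) = -279723 - (-28*⅘ + 5/1612) = -279723 - (-112/5 + 5/1612) = -279723 - 1*(-180519/8060) = -279723 + 180519/8060 = -2254386861/8060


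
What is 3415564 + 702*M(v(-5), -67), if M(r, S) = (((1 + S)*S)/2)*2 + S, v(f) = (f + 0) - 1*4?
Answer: 6472774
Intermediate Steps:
v(f) = -4 + f (v(f) = f - 4 = -4 + f)
M(r, S) = S + S*(1 + S) (M(r, S) = ((S*(1 + S))*(1/2))*2 + S = (S*(1 + S)/2)*2 + S = S*(1 + S) + S = S + S*(1 + S))
3415564 + 702*M(v(-5), -67) = 3415564 + 702*(-67*(2 - 67)) = 3415564 + 702*(-67*(-65)) = 3415564 + 702*4355 = 3415564 + 3057210 = 6472774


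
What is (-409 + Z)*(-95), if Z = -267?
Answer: 64220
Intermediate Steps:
(-409 + Z)*(-95) = (-409 - 267)*(-95) = -676*(-95) = 64220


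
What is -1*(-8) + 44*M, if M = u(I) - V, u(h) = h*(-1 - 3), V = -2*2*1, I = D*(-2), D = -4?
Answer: -1224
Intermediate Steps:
I = 8 (I = -4*(-2) = 8)
V = -4 (V = -4*1 = -4)
u(h) = -4*h (u(h) = h*(-4) = -4*h)
M = -28 (M = -4*8 - 1*(-4) = -32 + 4 = -28)
-1*(-8) + 44*M = -1*(-8) + 44*(-28) = 8 - 1232 = -1224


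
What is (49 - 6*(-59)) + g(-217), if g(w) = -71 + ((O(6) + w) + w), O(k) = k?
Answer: -96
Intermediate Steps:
g(w) = -65 + 2*w (g(w) = -71 + ((6 + w) + w) = -71 + (6 + 2*w) = -65 + 2*w)
(49 - 6*(-59)) + g(-217) = (49 - 6*(-59)) + (-65 + 2*(-217)) = (49 + 354) + (-65 - 434) = 403 - 499 = -96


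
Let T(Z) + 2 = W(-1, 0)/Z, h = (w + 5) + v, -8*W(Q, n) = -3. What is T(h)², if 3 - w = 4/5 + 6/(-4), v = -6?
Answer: 4489/1296 ≈ 3.4637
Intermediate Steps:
W(Q, n) = 3/8 (W(Q, n) = -⅛*(-3) = 3/8)
w = 37/10 (w = 3 - (4/5 + 6/(-4)) = 3 - (4*(⅕) + 6*(-¼)) = 3 - (⅘ - 3/2) = 3 - 1*(-7/10) = 3 + 7/10 = 37/10 ≈ 3.7000)
h = 27/10 (h = (37/10 + 5) - 6 = 87/10 - 6 = 27/10 ≈ 2.7000)
T(Z) = -2 + 3/(8*Z)
T(h)² = (-2 + 3/(8*(27/10)))² = (-2 + (3/8)*(10/27))² = (-2 + 5/36)² = (-67/36)² = 4489/1296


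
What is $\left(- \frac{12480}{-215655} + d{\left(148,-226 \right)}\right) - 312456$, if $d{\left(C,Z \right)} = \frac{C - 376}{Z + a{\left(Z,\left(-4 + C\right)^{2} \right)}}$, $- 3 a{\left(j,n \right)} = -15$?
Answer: $- \frac{992768298724}{3177317} \approx -3.1246 \cdot 10^{5}$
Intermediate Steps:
$a{\left(j,n \right)} = 5$ ($a{\left(j,n \right)} = \left(- \frac{1}{3}\right) \left(-15\right) = 5$)
$d{\left(C,Z \right)} = \frac{-376 + C}{5 + Z}$ ($d{\left(C,Z \right)} = \frac{C - 376}{Z + 5} = \frac{-376 + C}{5 + Z}$)
$\left(- \frac{12480}{-215655} + d{\left(148,-226 \right)}\right) - 312456 = \left(- \frac{12480}{-215655} + \frac{-376 + 148}{5 - 226}\right) - 312456 = \left(\left(-12480\right) \left(- \frac{1}{215655}\right) + \frac{1}{-221} \left(-228\right)\right) - 312456 = \left(\frac{832}{14377} - - \frac{228}{221}\right) - 312456 = \left(\frac{832}{14377} + \frac{228}{221}\right) - 312456 = \frac{3461828}{3177317} - 312456 = - \frac{992768298724}{3177317}$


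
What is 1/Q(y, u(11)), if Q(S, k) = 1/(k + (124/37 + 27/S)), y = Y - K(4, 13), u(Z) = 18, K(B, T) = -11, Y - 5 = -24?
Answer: 5321/296 ≈ 17.976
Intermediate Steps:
Y = -19 (Y = 5 - 24 = -19)
y = -8 (y = -19 - 1*(-11) = -19 + 11 = -8)
Q(S, k) = 1/(124/37 + k + 27/S) (Q(S, k) = 1/(k + (124*(1/37) + 27/S)) = 1/(k + (124/37 + 27/S)) = 1/(124/37 + k + 27/S))
1/Q(y, u(11)) = 1/(37*(-8)/(999 + 124*(-8) + 37*(-8)*18)) = 1/(37*(-8)/(999 - 992 - 5328)) = 1/(37*(-8)/(-5321)) = 1/(37*(-8)*(-1/5321)) = 1/(296/5321) = 5321/296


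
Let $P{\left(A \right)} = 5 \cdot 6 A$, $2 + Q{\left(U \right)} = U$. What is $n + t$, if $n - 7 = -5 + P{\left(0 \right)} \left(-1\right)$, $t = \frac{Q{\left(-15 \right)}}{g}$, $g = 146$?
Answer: $\frac{275}{146} \approx 1.8836$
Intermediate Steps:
$Q{\left(U \right)} = -2 + U$
$P{\left(A \right)} = 30 A$
$t = - \frac{17}{146}$ ($t = \frac{-2 - 15}{146} = \left(-17\right) \frac{1}{146} = - \frac{17}{146} \approx -0.11644$)
$n = 2$ ($n = 7 - \left(5 - 30 \cdot 0 \left(-1\right)\right) = 7 + \left(-5 + 0 \left(-1\right)\right) = 7 + \left(-5 + 0\right) = 7 - 5 = 2$)
$n + t = 2 - \frac{17}{146} = \frac{275}{146}$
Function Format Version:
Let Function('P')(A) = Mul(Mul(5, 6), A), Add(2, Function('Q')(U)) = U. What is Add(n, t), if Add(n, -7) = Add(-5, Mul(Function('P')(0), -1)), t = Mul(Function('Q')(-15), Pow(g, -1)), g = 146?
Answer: Rational(275, 146) ≈ 1.8836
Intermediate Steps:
Function('Q')(U) = Add(-2, U)
Function('P')(A) = Mul(30, A)
t = Rational(-17, 146) (t = Mul(Add(-2, -15), Pow(146, -1)) = Mul(-17, Rational(1, 146)) = Rational(-17, 146) ≈ -0.11644)
n = 2 (n = Add(7, Add(-5, Mul(Mul(30, 0), -1))) = Add(7, Add(-5, Mul(0, -1))) = Add(7, Add(-5, 0)) = Add(7, -5) = 2)
Add(n, t) = Add(2, Rational(-17, 146)) = Rational(275, 146)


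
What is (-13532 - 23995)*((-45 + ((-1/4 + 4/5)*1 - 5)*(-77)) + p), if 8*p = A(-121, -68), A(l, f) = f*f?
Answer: -657210351/20 ≈ -3.2861e+7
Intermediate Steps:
A(l, f) = f**2
p = 578 (p = (1/8)*(-68)**2 = (1/8)*4624 = 578)
(-13532 - 23995)*((-45 + ((-1/4 + 4/5)*1 - 5)*(-77)) + p) = (-13532 - 23995)*((-45 + ((-1/4 + 4/5)*1 - 5)*(-77)) + 578) = -37527*((-45 + ((-1*1/4 + 4*(1/5))*1 - 5)*(-77)) + 578) = -37527*((-45 + ((-1/4 + 4/5)*1 - 5)*(-77)) + 578) = -37527*((-45 + ((11/20)*1 - 5)*(-77)) + 578) = -37527*((-45 + (11/20 - 5)*(-77)) + 578) = -37527*((-45 - 89/20*(-77)) + 578) = -37527*((-45 + 6853/20) + 578) = -37527*(5953/20 + 578) = -37527*17513/20 = -657210351/20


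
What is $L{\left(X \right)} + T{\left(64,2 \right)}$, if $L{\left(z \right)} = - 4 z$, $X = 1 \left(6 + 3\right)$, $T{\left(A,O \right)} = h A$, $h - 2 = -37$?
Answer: $-2276$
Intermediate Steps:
$h = -35$ ($h = 2 - 37 = -35$)
$T{\left(A,O \right)} = - 35 A$
$X = 9$ ($X = 1 \cdot 9 = 9$)
$L{\left(X \right)} + T{\left(64,2 \right)} = \left(-4\right) 9 - 2240 = -36 - 2240 = -2276$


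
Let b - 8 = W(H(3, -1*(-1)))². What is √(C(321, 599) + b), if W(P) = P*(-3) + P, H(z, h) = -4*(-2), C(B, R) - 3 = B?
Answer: 14*√3 ≈ 24.249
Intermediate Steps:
C(B, R) = 3 + B
H(z, h) = 8
W(P) = -2*P (W(P) = -3*P + P = -2*P)
b = 264 (b = 8 + (-2*8)² = 8 + (-16)² = 8 + 256 = 264)
√(C(321, 599) + b) = √((3 + 321) + 264) = √(324 + 264) = √588 = 14*√3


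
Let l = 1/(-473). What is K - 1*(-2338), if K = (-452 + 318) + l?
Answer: 1042491/473 ≈ 2204.0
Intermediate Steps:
l = -1/473 ≈ -0.0021142
K = -63383/473 (K = (-452 + 318) - 1/473 = -134 - 1/473 = -63383/473 ≈ -134.00)
K - 1*(-2338) = -63383/473 - 1*(-2338) = -63383/473 + 2338 = 1042491/473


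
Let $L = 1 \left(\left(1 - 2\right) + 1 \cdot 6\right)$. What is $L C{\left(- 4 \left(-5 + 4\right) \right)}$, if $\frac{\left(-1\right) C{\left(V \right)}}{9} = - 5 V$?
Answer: $900$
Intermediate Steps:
$C{\left(V \right)} = 45 V$ ($C{\left(V \right)} = - 9 \left(- 5 V\right) = 45 V$)
$L = 5$ ($L = 1 \left(-1 + 6\right) = 1 \cdot 5 = 5$)
$L C{\left(- 4 \left(-5 + 4\right) \right)} = 5 \cdot 45 \left(- 4 \left(-5 + 4\right)\right) = 5 \cdot 45 \left(\left(-4\right) \left(-1\right)\right) = 5 \cdot 45 \cdot 4 = 5 \cdot 180 = 900$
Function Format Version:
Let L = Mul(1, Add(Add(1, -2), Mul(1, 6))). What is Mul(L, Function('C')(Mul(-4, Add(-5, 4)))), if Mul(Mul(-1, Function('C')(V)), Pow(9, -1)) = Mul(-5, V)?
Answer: 900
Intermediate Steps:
Function('C')(V) = Mul(45, V) (Function('C')(V) = Mul(-9, Mul(-5, V)) = Mul(45, V))
L = 5 (L = Mul(1, Add(-1, 6)) = Mul(1, 5) = 5)
Mul(L, Function('C')(Mul(-4, Add(-5, 4)))) = Mul(5, Mul(45, Mul(-4, Add(-5, 4)))) = Mul(5, Mul(45, Mul(-4, -1))) = Mul(5, Mul(45, 4)) = Mul(5, 180) = 900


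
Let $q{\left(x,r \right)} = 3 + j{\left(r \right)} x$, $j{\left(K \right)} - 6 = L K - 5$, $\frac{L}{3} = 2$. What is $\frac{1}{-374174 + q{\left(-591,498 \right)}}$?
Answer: $- \frac{1}{2140670} \approx -4.6714 \cdot 10^{-7}$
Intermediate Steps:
$L = 6$ ($L = 3 \cdot 2 = 6$)
$j{\left(K \right)} = 1 + 6 K$ ($j{\left(K \right)} = 6 + \left(6 K - 5\right) = 6 + \left(-5 + 6 K\right) = 1 + 6 K$)
$q{\left(x,r \right)} = 3 + x \left(1 + 6 r\right)$ ($q{\left(x,r \right)} = 3 + \left(1 + 6 r\right) x = 3 + x \left(1 + 6 r\right)$)
$\frac{1}{-374174 + q{\left(-591,498 \right)}} = \frac{1}{-374174 + \left(3 - 591 \left(1 + 6 \cdot 498\right)\right)} = \frac{1}{-374174 + \left(3 - 591 \left(1 + 2988\right)\right)} = \frac{1}{-374174 + \left(3 - 1766499\right)} = \frac{1}{-374174 - 1766496} = \frac{1}{-2140670} = - \frac{1}{2140670}$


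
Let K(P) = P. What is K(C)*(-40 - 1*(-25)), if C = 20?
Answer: -300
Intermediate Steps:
K(C)*(-40 - 1*(-25)) = 20*(-40 - 1*(-25)) = 20*(-40 + 25) = 20*(-15) = -300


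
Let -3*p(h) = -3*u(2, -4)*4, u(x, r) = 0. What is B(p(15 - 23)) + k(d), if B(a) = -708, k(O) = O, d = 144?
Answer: -564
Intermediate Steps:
p(h) = 0 (p(h) = -(-3*0)*4/3 = -0*4 = -1/3*0 = 0)
B(p(15 - 23)) + k(d) = -708 + 144 = -564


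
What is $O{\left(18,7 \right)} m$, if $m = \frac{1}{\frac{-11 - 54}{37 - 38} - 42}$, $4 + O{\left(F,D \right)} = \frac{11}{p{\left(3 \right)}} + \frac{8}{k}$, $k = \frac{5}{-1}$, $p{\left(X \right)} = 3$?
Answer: $- \frac{29}{345} \approx -0.084058$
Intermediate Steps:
$k = -5$ ($k = 5 \left(-1\right) = -5$)
$O{\left(F,D \right)} = - \frac{29}{15}$ ($O{\left(F,D \right)} = -4 + \left(\frac{11}{3} + \frac{8}{-5}\right) = -4 + \left(11 \cdot \frac{1}{3} + 8 \left(- \frac{1}{5}\right)\right) = -4 + \left(\frac{11}{3} - \frac{8}{5}\right) = -4 + \frac{31}{15} = - \frac{29}{15}$)
$m = \frac{1}{23}$ ($m = \frac{1}{- \frac{65}{-1} - 42} = \frac{1}{\left(-65\right) \left(-1\right) - 42} = \frac{1}{65 - 42} = \frac{1}{23} \approx 0.043478$)
$O{\left(18,7 \right)} m = \left(- \frac{29}{15}\right) \frac{1}{23} = - \frac{29}{345}$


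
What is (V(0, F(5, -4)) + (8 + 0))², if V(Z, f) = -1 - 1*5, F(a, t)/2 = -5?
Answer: 4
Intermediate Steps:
F(a, t) = -10 (F(a, t) = 2*(-5) = -10)
V(Z, f) = -6 (V(Z, f) = -1 - 5 = -6)
(V(0, F(5, -4)) + (8 + 0))² = (-6 + (8 + 0))² = (-6 + 8)² = 2² = 4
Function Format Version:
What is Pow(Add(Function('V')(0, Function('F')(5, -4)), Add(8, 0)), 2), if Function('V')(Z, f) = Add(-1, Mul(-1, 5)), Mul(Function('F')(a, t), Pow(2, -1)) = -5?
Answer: 4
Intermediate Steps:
Function('F')(a, t) = -10 (Function('F')(a, t) = Mul(2, -5) = -10)
Function('V')(Z, f) = -6 (Function('V')(Z, f) = Add(-1, -5) = -6)
Pow(Add(Function('V')(0, Function('F')(5, -4)), Add(8, 0)), 2) = Pow(Add(-6, Add(8, 0)), 2) = Pow(Add(-6, 8), 2) = Pow(2, 2) = 4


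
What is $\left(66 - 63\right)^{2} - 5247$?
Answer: $-5238$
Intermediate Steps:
$\left(66 - 63\right)^{2} - 5247 = 3^{2} - 5247 = 9 - 5247 = -5238$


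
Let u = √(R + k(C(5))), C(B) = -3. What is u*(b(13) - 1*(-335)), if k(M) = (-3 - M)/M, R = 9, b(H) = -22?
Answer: 939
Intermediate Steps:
k(M) = (-3 - M)/M
u = 3 (u = √(9 + (-3 - 1*(-3))/(-3)) = √(9 - (-3 + 3)/3) = √(9 - ⅓*0) = √(9 + 0) = √9 = 3)
u*(b(13) - 1*(-335)) = 3*(-22 - 1*(-335)) = 3*(-22 + 335) = 3*313 = 939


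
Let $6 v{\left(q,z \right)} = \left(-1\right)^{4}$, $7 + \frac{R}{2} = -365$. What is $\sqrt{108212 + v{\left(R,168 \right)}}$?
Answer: $\frac{\sqrt{3895638}}{6} \approx 328.96$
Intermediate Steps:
$R = -744$ ($R = -14 + 2 \left(-365\right) = -14 - 730 = -744$)
$v{\left(q,z \right)} = \frac{1}{6}$ ($v{\left(q,z \right)} = \frac{\left(-1\right)^{4}}{6} = \frac{1}{6} \cdot 1 = \frac{1}{6}$)
$\sqrt{108212 + v{\left(R,168 \right)}} = \sqrt{108212 + \frac{1}{6}} = \sqrt{\frac{649273}{6}} = \frac{\sqrt{3895638}}{6}$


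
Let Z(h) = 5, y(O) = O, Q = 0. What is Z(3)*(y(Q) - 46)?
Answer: -230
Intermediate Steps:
Z(3)*(y(Q) - 46) = 5*(0 - 46) = 5*(-46) = -230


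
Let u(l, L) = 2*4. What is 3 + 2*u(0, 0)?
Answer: 19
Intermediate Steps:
u(l, L) = 8
3 + 2*u(0, 0) = 3 + 2*8 = 3 + 16 = 19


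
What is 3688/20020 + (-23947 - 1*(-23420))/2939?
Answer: 72123/14709695 ≈ 0.0049031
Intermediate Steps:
3688/20020 + (-23947 - 1*(-23420))/2939 = 3688*(1/20020) + (-23947 + 23420)*(1/2939) = 922/5005 - 527*1/2939 = 922/5005 - 527/2939 = 72123/14709695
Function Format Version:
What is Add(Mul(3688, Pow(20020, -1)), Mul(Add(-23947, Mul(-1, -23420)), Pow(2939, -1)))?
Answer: Rational(72123, 14709695) ≈ 0.0049031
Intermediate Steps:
Add(Mul(3688, Pow(20020, -1)), Mul(Add(-23947, Mul(-1, -23420)), Pow(2939, -1))) = Add(Mul(3688, Rational(1, 20020)), Mul(Add(-23947, 23420), Rational(1, 2939))) = Add(Rational(922, 5005), Mul(-527, Rational(1, 2939))) = Add(Rational(922, 5005), Rational(-527, 2939)) = Rational(72123, 14709695)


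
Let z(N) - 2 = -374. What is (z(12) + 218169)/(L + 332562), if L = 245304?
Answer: 3821/10138 ≈ 0.37690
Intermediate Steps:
z(N) = -372 (z(N) = 2 - 374 = -372)
(z(12) + 218169)/(L + 332562) = (-372 + 218169)/(245304 + 332562) = 217797/577866 = 217797*(1/577866) = 3821/10138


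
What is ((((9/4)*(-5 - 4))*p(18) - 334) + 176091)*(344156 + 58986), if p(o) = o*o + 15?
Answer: 136175118899/2 ≈ 6.8088e+10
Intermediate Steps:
p(o) = 15 + o² (p(o) = o² + 15 = 15 + o²)
((((9/4)*(-5 - 4))*p(18) - 334) + 176091)*(344156 + 58986) = ((((9/4)*(-5 - 4))*(15 + 18²) - 334) + 176091)*(344156 + 58986) = ((((9*(¼))*(-9))*(15 + 324) - 334) + 176091)*403142 = ((((9/4)*(-9))*339 - 334) + 176091)*403142 = ((-81/4*339 - 334) + 176091)*403142 = ((-27459/4 - 334) + 176091)*403142 = (-28795/4 + 176091)*403142 = (675569/4)*403142 = 136175118899/2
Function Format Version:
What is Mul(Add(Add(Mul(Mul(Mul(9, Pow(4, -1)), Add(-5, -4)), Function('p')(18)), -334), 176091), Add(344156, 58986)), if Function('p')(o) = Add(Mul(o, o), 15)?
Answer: Rational(136175118899, 2) ≈ 6.8088e+10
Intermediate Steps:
Function('p')(o) = Add(15, Pow(o, 2)) (Function('p')(o) = Add(Pow(o, 2), 15) = Add(15, Pow(o, 2)))
Mul(Add(Add(Mul(Mul(Mul(9, Pow(4, -1)), Add(-5, -4)), Function('p')(18)), -334), 176091), Add(344156, 58986)) = Mul(Add(Add(Mul(Mul(Mul(9, Pow(4, -1)), Add(-5, -4)), Add(15, Pow(18, 2))), -334), 176091), Add(344156, 58986)) = Mul(Add(Add(Mul(Mul(Mul(9, Rational(1, 4)), -9), Add(15, 324)), -334), 176091), 403142) = Mul(Add(Add(Mul(Mul(Rational(9, 4), -9), 339), -334), 176091), 403142) = Mul(Add(Add(Mul(Rational(-81, 4), 339), -334), 176091), 403142) = Mul(Add(Add(Rational(-27459, 4), -334), 176091), 403142) = Mul(Add(Rational(-28795, 4), 176091), 403142) = Mul(Rational(675569, 4), 403142) = Rational(136175118899, 2)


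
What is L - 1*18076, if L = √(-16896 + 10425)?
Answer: -18076 + 3*I*√719 ≈ -18076.0 + 80.443*I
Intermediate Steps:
L = 3*I*√719 (L = √(-6471) = 3*I*√719 ≈ 80.443*I)
L - 1*18076 = 3*I*√719 - 1*18076 = 3*I*√719 - 18076 = -18076 + 3*I*√719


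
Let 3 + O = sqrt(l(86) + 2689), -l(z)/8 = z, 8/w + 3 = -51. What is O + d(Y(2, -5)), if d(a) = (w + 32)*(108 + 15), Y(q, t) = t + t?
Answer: 35233/9 + sqrt(2001) ≈ 3959.5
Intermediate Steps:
w = -4/27 (w = 8/(-3 - 51) = 8/(-54) = 8*(-1/54) = -4/27 ≈ -0.14815)
l(z) = -8*z
Y(q, t) = 2*t
d(a) = 35260/9 (d(a) = (-4/27 + 32)*(108 + 15) = (860/27)*123 = 35260/9)
O = -3 + sqrt(2001) (O = -3 + sqrt(-8*86 + 2689) = -3 + sqrt(-688 + 2689) = -3 + sqrt(2001) ≈ 41.733)
O + d(Y(2, -5)) = (-3 + sqrt(2001)) + 35260/9 = 35233/9 + sqrt(2001)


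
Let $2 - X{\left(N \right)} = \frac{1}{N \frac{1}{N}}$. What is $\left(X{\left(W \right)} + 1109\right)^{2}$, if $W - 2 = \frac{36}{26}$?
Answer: $1232100$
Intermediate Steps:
$W = \frac{44}{13}$ ($W = 2 + \frac{36}{26} = 2 + 36 \cdot \frac{1}{26} = 2 + \frac{18}{13} = \frac{44}{13} \approx 3.3846$)
$X{\left(N \right)} = 1$ ($X{\left(N \right)} = 2 - \frac{1}{N \frac{1}{N}} = 2 - 1^{-1} = 2 - 1 = 1$)
$\left(X{\left(W \right)} + 1109\right)^{2} = \left(1 + 1109\right)^{2} = 1110^{2} = 1232100$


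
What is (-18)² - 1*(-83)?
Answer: 407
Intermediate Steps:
(-18)² - 1*(-83) = 324 + 83 = 407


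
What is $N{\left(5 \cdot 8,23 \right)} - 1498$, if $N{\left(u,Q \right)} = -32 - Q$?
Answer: $-1553$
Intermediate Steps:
$N{\left(5 \cdot 8,23 \right)} - 1498 = \left(-32 - 23\right) - 1498 = -55 - 1498 = -1553$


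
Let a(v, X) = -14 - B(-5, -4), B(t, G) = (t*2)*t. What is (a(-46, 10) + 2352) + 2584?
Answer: 4872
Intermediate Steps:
B(t, G) = 2*t² (B(t, G) = (2*t)*t = 2*t²)
a(v, X) = -64 (a(v, X) = -14 - 2*(-5)² = -14 - 2*25 = -14 - 1*50 = -14 - 50 = -64)
(a(-46, 10) + 2352) + 2584 = (-64 + 2352) + 2584 = 2288 + 2584 = 4872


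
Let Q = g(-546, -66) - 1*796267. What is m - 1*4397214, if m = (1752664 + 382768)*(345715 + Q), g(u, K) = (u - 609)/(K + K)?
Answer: -962108870648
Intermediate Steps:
g(u, K) = (-609 + u)/(2*K) (g(u, K) = (-609 + u)/((2*K)) = (-609 + u)*(1/(2*K)) = (-609 + u)/(2*K))
Q = -3185033/4 (Q = (½)*(-609 - 546)/(-66) - 1*796267 = (½)*(-1/66)*(-1155) - 796267 = 35/4 - 796267 = -3185033/4 ≈ -7.9626e+5)
m = -962104473434 (m = (1752664 + 382768)*(345715 - 3185033/4) = 2135432*(-1802173/4) = -962104473434)
m - 1*4397214 = -962104473434 - 1*4397214 = -962104473434 - 4397214 = -962108870648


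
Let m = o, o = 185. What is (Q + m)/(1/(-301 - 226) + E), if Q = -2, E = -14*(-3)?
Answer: 96441/22133 ≈ 4.3573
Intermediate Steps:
E = 42
m = 185
(Q + m)/(1/(-301 - 226) + E) = (-2 + 185)/(1/(-301 - 226) + 42) = 183/(1/(-527) + 42) = 183/(-1/527 + 42) = 183/(22133/527) = 183*(527/22133) = 96441/22133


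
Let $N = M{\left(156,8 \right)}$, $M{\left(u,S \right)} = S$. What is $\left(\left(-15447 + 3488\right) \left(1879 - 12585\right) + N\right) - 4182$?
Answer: $128028880$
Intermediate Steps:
$N = 8$
$\left(\left(-15447 + 3488\right) \left(1879 - 12585\right) + N\right) - 4182 = \left(\left(-15447 + 3488\right) \left(1879 - 12585\right) + 8\right) - 4182 = \left(\left(-11959\right) \left(-10706\right) + 8\right) - 4182 = \left(128033054 + 8\right) - 4182 = 128033062 - 4182 = 128028880$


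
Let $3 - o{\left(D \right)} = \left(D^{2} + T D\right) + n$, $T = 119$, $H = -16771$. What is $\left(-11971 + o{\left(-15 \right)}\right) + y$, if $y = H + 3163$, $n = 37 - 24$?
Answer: $-24029$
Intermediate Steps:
$n = 13$
$y = -13608$ ($y = -16771 + 3163 = -13608$)
$o{\left(D \right)} = -10 - D^{2} - 119 D$ ($o{\left(D \right)} = 3 - \left(\left(D^{2} + 119 D\right) + 13\right) = 3 - \left(13 + D^{2} + 119 D\right) = -10 - D^{2} - 119 D$)
$\left(-11971 + o{\left(-15 \right)}\right) + y = \left(-11971 - -1550\right) - 13608 = \left(-11971 + 1550\right) - 13608 = -10421 - 13608 = -24029$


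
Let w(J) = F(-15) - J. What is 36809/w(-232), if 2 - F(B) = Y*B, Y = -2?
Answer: 36809/204 ≈ 180.44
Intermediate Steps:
F(B) = 2 + 2*B (F(B) = 2 - (-2)*B = 2 + 2*B)
w(J) = -28 - J (w(J) = (2 + 2*(-15)) - J = (2 - 30) - J = -28 - J)
36809/w(-232) = 36809/(-28 - 1*(-232)) = 36809/(-28 + 232) = 36809/204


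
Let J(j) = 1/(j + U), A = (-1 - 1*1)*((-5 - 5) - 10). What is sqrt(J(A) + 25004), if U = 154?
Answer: sqrt(941050738)/194 ≈ 158.13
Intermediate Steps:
A = 40 (A = (-1 - 1)*(-10 - 10) = -2*(-20) = 40)
J(j) = 1/(154 + j) (J(j) = 1/(j + 154) = 1/(154 + j))
sqrt(J(A) + 25004) = sqrt(1/(154 + 40) + 25004) = sqrt(1/194 + 25004) = sqrt(4850777/194) = sqrt(941050738)/194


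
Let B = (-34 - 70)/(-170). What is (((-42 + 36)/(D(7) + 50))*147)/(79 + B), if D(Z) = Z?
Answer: -24990/128573 ≈ -0.19436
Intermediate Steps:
B = 52/85 (B = -104*(-1/170) = 52/85 ≈ 0.61176)
(((-42 + 36)/(D(7) + 50))*147)/(79 + B) = (((-42 + 36)/(7 + 50))*147)/(79 + 52/85) = (-6/57*147)/(6767/85) = (-6*1/57*147)*(85/6767) = -2/19*147*(85/6767) = -294/19*85/6767 = -24990/128573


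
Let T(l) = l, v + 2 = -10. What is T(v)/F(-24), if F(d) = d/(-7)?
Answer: -7/2 ≈ -3.5000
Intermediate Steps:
F(d) = -d/7 (F(d) = d*(-1/7) = -d/7)
v = -12 (v = -2 - 10 = -12)
T(v)/F(-24) = -12/((-1/7*(-24))) = -12/24/7 = -12*7/24 = -7/2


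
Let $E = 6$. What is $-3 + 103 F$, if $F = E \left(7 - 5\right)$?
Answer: $1233$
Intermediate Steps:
$F = 12$ ($F = 6 \left(7 - 5\right) = 6 \cdot 2 = 12$)
$-3 + 103 F = -3 + 103 \cdot 12 = -3 + 1236 = 1233$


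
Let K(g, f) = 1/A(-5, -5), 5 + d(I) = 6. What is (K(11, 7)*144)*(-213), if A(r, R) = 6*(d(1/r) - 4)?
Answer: 1704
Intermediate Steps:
d(I) = 1 (d(I) = -5 + 6 = 1)
A(r, R) = -18 (A(r, R) = 6*(1 - 4) = 6*(-3) = -18)
K(g, f) = -1/18 (K(g, f) = 1/(-18) = -1/18)
(K(11, 7)*144)*(-213) = -1/18*144*(-213) = -8*(-213) = 1704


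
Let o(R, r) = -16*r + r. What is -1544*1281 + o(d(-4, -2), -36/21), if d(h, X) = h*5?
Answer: -13844868/7 ≈ -1.9778e+6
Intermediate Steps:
d(h, X) = 5*h
o(R, r) = -15*r
-1544*1281 + o(d(-4, -2), -36/21) = -1544*1281 - (-540)/21 = -1977864 - (-540)/21 = -1977864 - 15*(-12/7) = -1977864 + 180/7 = -13844868/7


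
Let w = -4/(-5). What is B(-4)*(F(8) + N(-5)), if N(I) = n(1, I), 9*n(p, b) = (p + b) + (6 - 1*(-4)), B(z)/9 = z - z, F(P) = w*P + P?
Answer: 0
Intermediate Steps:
w = ⅘ (w = -4*(-⅕) = ⅘ ≈ 0.80000)
F(P) = 9*P/5 (F(P) = 4*P/5 + P = 9*P/5)
B(z) = 0 (B(z) = 9*(z - z) = 9*0 = 0)
n(p, b) = 10/9 + b/9 + p/9 (n(p, b) = ((p + b) + (6 - 1*(-4)))/9 = ((b + p) + (6 + 4))/9 = ((b + p) + 10)/9 = (10 + b + p)/9 = 10/9 + b/9 + p/9)
N(I) = 11/9 + I/9 (N(I) = 10/9 + I/9 + (⅑)*1 = 10/9 + I/9 + ⅑ = 11/9 + I/9)
B(-4)*(F(8) + N(-5)) = 0*((9/5)*8 + (11/9 + (⅑)*(-5))) = 0*(72/5 + (11/9 - 5/9)) = 0*(72/5 + ⅔) = 0*(226/15) = 0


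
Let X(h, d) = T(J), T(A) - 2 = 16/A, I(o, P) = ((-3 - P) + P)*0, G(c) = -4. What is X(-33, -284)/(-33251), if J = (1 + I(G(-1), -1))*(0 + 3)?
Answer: -22/99753 ≈ -0.00022054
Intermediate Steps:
I(o, P) = 0 (I(o, P) = -3*0 = 0)
J = 3 (J = (1 + 0)*(0 + 3) = 1*3 = 3)
T(A) = 2 + 16/A
X(h, d) = 22/3 (X(h, d) = 2 + 16/3 = 22/3)
X(-33, -284)/(-33251) = (22/3)/(-33251) = (22/3)*(-1/33251) = -22/99753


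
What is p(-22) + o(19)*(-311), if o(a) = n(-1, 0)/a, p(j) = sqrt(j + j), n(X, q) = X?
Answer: 311/19 + 2*I*sqrt(11) ≈ 16.368 + 6.6332*I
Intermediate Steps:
p(j) = sqrt(2)*sqrt(j) (p(j) = sqrt(2*j) = sqrt(2)*sqrt(j))
o(a) = -1/a
p(-22) + o(19)*(-311) = sqrt(2)*sqrt(-22) - 1/19*(-311) = sqrt(2)*(I*sqrt(22)) - 1*1/19*(-311) = 2*I*sqrt(11) - 1/19*(-311) = 2*I*sqrt(11) + 311/19 = 311/19 + 2*I*sqrt(11)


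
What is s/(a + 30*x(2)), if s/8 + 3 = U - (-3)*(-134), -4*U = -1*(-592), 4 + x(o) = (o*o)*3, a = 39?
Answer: -4424/279 ≈ -15.857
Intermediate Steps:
x(o) = -4 + 3*o² (x(o) = -4 + (o*o)*3 = -4 + o²*3 = -4 + 3*o²)
U = -148 (U = -(-1)*(-592)/4 = -¼*592 = -148)
s = -4424 (s = -24 + 8*(-148 - (-3)*(-134)) = -24 + 8*(-148 - 1*402) = -24 + 8*(-148 - 402) = -24 + 8*(-550) = -24 - 4400 = -4424)
s/(a + 30*x(2)) = -4424/(39 + 30*(-4 + 3*2²)) = -4424/(39 + 30*(-4 + 3*4)) = -4424/(39 + 30*(-4 + 12)) = -4424/(39 + 30*8) = -4424/(39 + 240) = -4424/279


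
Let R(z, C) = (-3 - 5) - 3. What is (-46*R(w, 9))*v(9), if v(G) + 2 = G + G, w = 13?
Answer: 8096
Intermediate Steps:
v(G) = -2 + 2*G (v(G) = -2 + (G + G) = -2 + 2*G)
R(z, C) = -11 (R(z, C) = -8 - 3 = -11)
(-46*R(w, 9))*v(9) = (-46*(-11))*(-2 + 2*9) = 506*(-2 + 18) = 506*16 = 8096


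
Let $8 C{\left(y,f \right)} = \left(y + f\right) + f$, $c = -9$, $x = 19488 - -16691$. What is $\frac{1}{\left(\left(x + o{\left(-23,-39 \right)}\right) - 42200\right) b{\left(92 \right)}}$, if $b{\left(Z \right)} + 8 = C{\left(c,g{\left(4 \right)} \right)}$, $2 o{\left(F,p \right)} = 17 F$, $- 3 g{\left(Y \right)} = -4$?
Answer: $\frac{48}{2623363} \approx 1.8297 \cdot 10^{-5}$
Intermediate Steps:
$x = 36179$ ($x = 19488 + 16691 = 36179$)
$g{\left(Y \right)} = \frac{4}{3}$ ($g{\left(Y \right)} = \left(- \frac{1}{3}\right) \left(-4\right) = \frac{4}{3}$)
$C{\left(y,f \right)} = \frac{f}{4} + \frac{y}{8}$ ($C{\left(y,f \right)} = \frac{\left(y + f\right) + f}{8} = \frac{\left(f + y\right) + f}{8} = \frac{y + 2 f}{8} = \frac{f}{4} + \frac{y}{8}$)
$o{\left(F,p \right)} = \frac{17 F}{2}$
$b{\left(Z \right)} = - \frac{211}{24}$ ($b{\left(Z \right)} = -8 + \left(\frac{1}{4} \cdot \frac{4}{3} + \frac{1}{8} \left(-9\right)\right) = -8 + \left(\frac{1}{3} - \frac{9}{8}\right) = -8 - \frac{19}{24} = - \frac{211}{24}$)
$\frac{1}{\left(\left(x + o{\left(-23,-39 \right)}\right) - 42200\right) b{\left(92 \right)}} = \frac{1}{\left(\left(36179 + \frac{17}{2} \left(-23\right)\right) - 42200\right) \left(- \frac{211}{24}\right)} = \frac{1}{\left(36179 - \frac{391}{2}\right) - 42200} \left(- \frac{24}{211}\right) = \frac{1}{\frac{71967}{2} - 42200} \left(- \frac{24}{211}\right) = \frac{1}{- \frac{12433}{2}} \left(- \frac{24}{211}\right) = \left(- \frac{2}{12433}\right) \left(- \frac{24}{211}\right) = \frac{48}{2623363}$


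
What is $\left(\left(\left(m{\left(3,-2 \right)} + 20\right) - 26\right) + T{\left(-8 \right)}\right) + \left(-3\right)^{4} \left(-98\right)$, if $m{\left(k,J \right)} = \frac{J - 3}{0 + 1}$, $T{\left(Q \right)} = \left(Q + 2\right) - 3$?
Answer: $-7958$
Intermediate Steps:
$T{\left(Q \right)} = -1 + Q$ ($T{\left(Q \right)} = \left(2 + Q\right) - 3 = -1 + Q$)
$m{\left(k,J \right)} = -3 + J$ ($m{\left(k,J \right)} = \frac{-3 + J}{1} = \left(-3 + J\right) 1 = -3 + J$)
$\left(\left(\left(m{\left(3,-2 \right)} + 20\right) - 26\right) + T{\left(-8 \right)}\right) + \left(-3\right)^{4} \left(-98\right) = \left(\left(\left(\left(-3 - 2\right) + 20\right) - 26\right) - 9\right) + \left(-3\right)^{4} \left(-98\right) = \left(\left(\left(-5 + 20\right) - 26\right) - 9\right) + 81 \left(-98\right) = \left(\left(15 - 26\right) - 9\right) - 7938 = \left(-11 - 9\right) - 7938 = -20 - 7938 = -7958$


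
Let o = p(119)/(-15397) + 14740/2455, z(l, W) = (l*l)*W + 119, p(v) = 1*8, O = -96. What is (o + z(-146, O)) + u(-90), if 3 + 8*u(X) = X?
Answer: -123754349151059/60479416 ≈ -2.0462e+6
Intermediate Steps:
p(v) = 8
u(X) = -3/8 + X/8
z(l, W) = 119 + W*l**2 (z(l, W) = l**2*W + 119 = W*l**2 + 119 = 119 + W*l**2)
o = 45386428/7559927 (o = 8/(-15397) + 14740/2455 = 8*(-1/15397) + 14740*(1/2455) = -8/15397 + 2948/491 = 45386428/7559927 ≈ 6.0036)
(o + z(-146, O)) + u(-90) = (45386428/7559927 + (119 - 96*(-146)**2)) + (-3/8 + (1/8)*(-90)) = (45386428/7559927 + (119 - 96*21316)) + (-3/8 - 45/4) = (45386428/7559927 + (119 - 2046336)) - 93/8 = (45386428/7559927 - 2046217) - 93/8 = -15469205759731/7559927 - 93/8 = -123754349151059/60479416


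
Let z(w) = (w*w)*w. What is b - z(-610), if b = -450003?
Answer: 226530997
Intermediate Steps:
z(w) = w³ (z(w) = w²*w = w³)
b - z(-610) = -450003 - 1*(-610)³ = -450003 - 1*(-226981000) = -450003 + 226981000 = 226530997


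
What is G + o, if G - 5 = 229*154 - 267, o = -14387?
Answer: 20617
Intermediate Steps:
G = 35004 (G = 5 + (229*154 - 267) = 5 + (35266 - 267) = 5 + 34999 = 35004)
G + o = 35004 - 14387 = 20617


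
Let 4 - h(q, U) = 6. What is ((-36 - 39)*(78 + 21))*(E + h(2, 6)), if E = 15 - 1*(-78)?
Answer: -675675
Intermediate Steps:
E = 93 (E = 15 + 78 = 93)
h(q, U) = -2 (h(q, U) = 4 - 1*6 = 4 - 6 = -2)
((-36 - 39)*(78 + 21))*(E + h(2, 6)) = ((-36 - 39)*(78 + 21))*(93 - 2) = -75*99*91 = -7425*91 = -675675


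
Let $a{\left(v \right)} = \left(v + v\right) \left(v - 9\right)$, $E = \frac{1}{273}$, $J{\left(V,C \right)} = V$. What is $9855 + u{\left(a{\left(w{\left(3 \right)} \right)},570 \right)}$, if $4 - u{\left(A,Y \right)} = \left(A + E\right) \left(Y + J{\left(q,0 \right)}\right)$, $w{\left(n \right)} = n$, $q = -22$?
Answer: $\frac{8076703}{273} \approx 29585.0$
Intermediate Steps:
$E = \frac{1}{273} \approx 0.003663$
$a{\left(v \right)} = 2 v \left(-9 + v\right)$
$u{\left(A,Y \right)} = 4 - \left(-22 + Y\right) \left(\frac{1}{273} + A\right)$ ($u{\left(A,Y \right)} = 4 - \left(A + \frac{1}{273}\right) \left(Y - 22\right) = 4 - \left(\frac{1}{273} + A\right) \left(-22 + Y\right) = 4 - \left(-22 + Y\right) \left(\frac{1}{273} + A\right)$)
$9855 + u{\left(a{\left(w{\left(3 \right)} \right)},570 \right)} = 9855 + \left(\frac{1114}{273} + 22 \cdot 2 \cdot 3 \left(-9 + 3\right) - \frac{190}{91} - 2 \cdot 3 \left(-9 + 3\right) 570\right) = 9855 + \left(\frac{1114}{273} + 22 \cdot 2 \cdot 3 \left(-6\right) - \frac{190}{91} - 2 \cdot 3 \left(-6\right) 570\right) = 9855 + \left(\frac{1114}{273} + 22 \left(-36\right) - \frac{190}{91} - \left(-36\right) 570\right) = 9855 + \left(\frac{1114}{273} - 792 - \frac{190}{91} + 20520\right) = 9855 + \frac{5386288}{273} = \frac{8076703}{273}$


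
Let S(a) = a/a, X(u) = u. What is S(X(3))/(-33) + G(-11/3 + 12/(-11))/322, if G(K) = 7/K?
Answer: -8311/238326 ≈ -0.034872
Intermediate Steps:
S(a) = 1
S(X(3))/(-33) + G(-11/3 + 12/(-11))/322 = 1/(-33) + (7/(-11/3 + 12/(-11)))/322 = 1*(-1/33) + (7/(-11*1/3 + 12*(-1/11)))*(1/322) = -1/33 + (7/(-11/3 - 12/11))*(1/322) = -1/33 + (7/(-157/33))*(1/322) = -1/33 + (7*(-33/157))*(1/322) = -1/33 - 231/157*1/322 = -1/33 - 33/7222 = -8311/238326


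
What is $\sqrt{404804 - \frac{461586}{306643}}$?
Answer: $\frac{\sqrt{38063550018557198}}{306643} \approx 636.24$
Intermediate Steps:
$\sqrt{404804 - \frac{461586}{306643}} = \sqrt{\frac{124129851386}{306643}} = \frac{\sqrt{38063550018557198}}{306643}$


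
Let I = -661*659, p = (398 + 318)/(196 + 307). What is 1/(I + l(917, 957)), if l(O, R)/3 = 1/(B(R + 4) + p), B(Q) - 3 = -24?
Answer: -9847/4289344862 ≈ -2.2957e-6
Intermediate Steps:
B(Q) = -21 (B(Q) = 3 - 24 = -21)
p = 716/503 ≈ 1.4235
I = -435599
l(O, R) = -1509/9847 (l(O, R) = 3/(-21 + 716/503) = 3/(-9847/503) = 3*(-503/9847) = -1509/9847)
1/(I + l(917, 957)) = 1/(-435599 - 1509/9847) = 1/(-4289344862/9847) = -9847/4289344862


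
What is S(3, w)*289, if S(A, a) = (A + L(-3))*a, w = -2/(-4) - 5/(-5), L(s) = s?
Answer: 0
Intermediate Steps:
w = 3/2 (w = -2*(-1/4) - 5*(-1/5) = 1/2 + 1 = 3/2 ≈ 1.5000)
S(A, a) = a*(-3 + A) (S(A, a) = (A - 3)*a = (-3 + A)*a = a*(-3 + A))
S(3, w)*289 = (3*(-3 + 3)/2)*289 = ((3/2)*0)*289 = 0*289 = 0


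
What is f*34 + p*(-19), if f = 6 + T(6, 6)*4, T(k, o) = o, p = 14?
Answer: 754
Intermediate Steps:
f = 30 (f = 6 + 6*4 = 6 + 24 = 30)
f*34 + p*(-19) = 30*34 + 14*(-19) = 1020 - 266 = 754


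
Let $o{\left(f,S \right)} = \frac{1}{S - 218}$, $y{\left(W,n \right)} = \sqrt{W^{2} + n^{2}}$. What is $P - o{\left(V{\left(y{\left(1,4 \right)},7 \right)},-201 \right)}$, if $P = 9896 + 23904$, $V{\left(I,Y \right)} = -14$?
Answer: $\frac{14162201}{419} \approx 33800.0$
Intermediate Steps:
$P = 33800$
$o{\left(f,S \right)} = \frac{1}{-218 + S}$
$P - o{\left(V{\left(y{\left(1,4 \right)},7 \right)},-201 \right)} = 33800 - \frac{1}{-218 - 201} = 33800 - \frac{1}{-419} = 33800 - - \frac{1}{419} = 33800 + \frac{1}{419} = \frac{14162201}{419}$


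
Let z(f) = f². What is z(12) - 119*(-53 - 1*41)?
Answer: 11330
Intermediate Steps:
z(12) - 119*(-53 - 1*41) = 12² - 119*(-53 - 1*41) = 144 - 119*(-53 - 41) = 144 - 119*(-94) = 144 + 11186 = 11330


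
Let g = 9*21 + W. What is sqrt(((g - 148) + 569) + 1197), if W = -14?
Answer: sqrt(1793) ≈ 42.344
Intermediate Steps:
g = 175 (g = 9*21 - 14 = 189 - 14 = 175)
sqrt(((g - 148) + 569) + 1197) = sqrt(((175 - 148) + 569) + 1197) = sqrt((27 + 569) + 1197) = sqrt(596 + 1197) = sqrt(1793)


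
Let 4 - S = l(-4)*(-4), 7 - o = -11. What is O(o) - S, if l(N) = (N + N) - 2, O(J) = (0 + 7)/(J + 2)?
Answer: 727/20 ≈ 36.350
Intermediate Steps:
o = 18 (o = 7 - 1*(-11) = 7 + 11 = 18)
O(J) = 7/(2 + J)
l(N) = -2 + 2*N (l(N) = 2*N - 2 = -2 + 2*N)
S = -36 (S = 4 - (-2 + 2*(-4))*(-4) = 4 - (-2 - 8)*(-4) = 4 - (-10)*(-4) = 4 - 1*40 = 4 - 40 = -36)
O(o) - S = 7/(2 + 18) - 1*(-36) = 7/20 + 36 = 727/20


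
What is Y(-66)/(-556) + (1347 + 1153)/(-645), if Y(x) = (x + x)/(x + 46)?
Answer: -1394257/358620 ≈ -3.8878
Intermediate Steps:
Y(x) = 2*x/(46 + x) (Y(x) = (2*x)/(46 + x) = 2*x/(46 + x))
Y(-66)/(-556) + (1347 + 1153)/(-645) = (2*(-66)/(46 - 66))/(-556) + (1347 + 1153)/(-645) = (2*(-66)/(-20))*(-1/556) + 2500*(-1/645) = (2*(-66)*(-1/20))*(-1/556) - 500/129 = (33/5)*(-1/556) - 500/129 = -33/2780 - 500/129 = -1394257/358620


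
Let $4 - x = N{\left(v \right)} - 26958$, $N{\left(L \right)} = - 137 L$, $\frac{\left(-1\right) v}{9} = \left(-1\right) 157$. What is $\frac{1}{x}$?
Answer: $\frac{1}{220543} \approx 4.5343 \cdot 10^{-6}$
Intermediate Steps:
$v = 1413$ ($v = - 9 \left(\left(-1\right) 157\right) = \left(-9\right) \left(-157\right) = 1413$)
$x = 220543$ ($x = 4 - \left(\left(-137\right) 1413 - 26958\right) = 4 - \left(-193581 - 26958\right) = 4 - -220539 = 4 + 220539 = 220543$)
$\frac{1}{x} = \frac{1}{220543}$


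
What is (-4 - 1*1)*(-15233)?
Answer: 76165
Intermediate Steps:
(-4 - 1*1)*(-15233) = (-4 - 1)*(-15233) = -5*(-15233) = 76165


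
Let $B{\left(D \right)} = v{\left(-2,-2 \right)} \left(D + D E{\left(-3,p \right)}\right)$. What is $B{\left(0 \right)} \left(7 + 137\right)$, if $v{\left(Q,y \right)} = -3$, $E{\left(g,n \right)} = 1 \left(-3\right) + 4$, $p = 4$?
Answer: $0$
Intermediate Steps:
$E{\left(g,n \right)} = 1$ ($E{\left(g,n \right)} = -3 + 4 = 1$)
$B{\left(D \right)} = - 6 D$ ($B{\left(D \right)} = - 3 \left(D + D 1\right) = - 3 \left(D + D\right) = - 3 \cdot 2 D = - 6 D$)
$B{\left(0 \right)} \left(7 + 137\right) = \left(-6\right) 0 \left(7 + 137\right) = 0 \cdot 144 = 0$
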